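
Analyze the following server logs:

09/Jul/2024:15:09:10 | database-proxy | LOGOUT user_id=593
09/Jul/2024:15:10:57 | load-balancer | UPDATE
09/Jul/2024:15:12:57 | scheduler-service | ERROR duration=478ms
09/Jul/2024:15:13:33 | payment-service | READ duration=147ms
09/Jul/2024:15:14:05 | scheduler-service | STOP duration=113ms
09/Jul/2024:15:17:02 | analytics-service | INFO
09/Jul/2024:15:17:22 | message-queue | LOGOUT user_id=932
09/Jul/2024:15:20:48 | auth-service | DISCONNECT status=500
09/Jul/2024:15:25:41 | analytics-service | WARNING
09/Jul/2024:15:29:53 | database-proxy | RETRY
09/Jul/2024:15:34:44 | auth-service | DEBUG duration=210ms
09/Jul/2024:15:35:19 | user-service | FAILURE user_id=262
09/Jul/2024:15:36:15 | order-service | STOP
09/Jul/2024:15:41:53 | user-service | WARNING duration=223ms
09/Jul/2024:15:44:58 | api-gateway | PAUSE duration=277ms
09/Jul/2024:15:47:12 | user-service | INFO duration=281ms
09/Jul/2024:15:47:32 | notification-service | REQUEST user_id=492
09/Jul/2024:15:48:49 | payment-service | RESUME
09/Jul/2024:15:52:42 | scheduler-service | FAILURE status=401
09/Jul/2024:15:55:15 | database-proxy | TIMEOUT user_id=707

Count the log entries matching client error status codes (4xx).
1

To find matching entries:

1. Pattern to match: client error status codes (4xx)
2. Scan each log entry for the pattern
3. Count matches: 1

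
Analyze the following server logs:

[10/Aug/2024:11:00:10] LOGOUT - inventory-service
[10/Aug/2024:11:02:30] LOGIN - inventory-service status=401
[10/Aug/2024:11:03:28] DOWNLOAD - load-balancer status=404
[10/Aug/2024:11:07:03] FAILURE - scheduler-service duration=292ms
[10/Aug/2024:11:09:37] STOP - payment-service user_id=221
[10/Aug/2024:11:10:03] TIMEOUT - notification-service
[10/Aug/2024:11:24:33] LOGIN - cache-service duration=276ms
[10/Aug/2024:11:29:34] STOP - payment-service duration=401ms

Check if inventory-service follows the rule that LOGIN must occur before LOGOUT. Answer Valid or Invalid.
Invalid

To validate ordering:

1. Required order: LOGIN → LOGOUT
2. Rule: LOGIN must occur before LOGOUT
3. Check actual order of events for inventory-service
4. Result: Invalid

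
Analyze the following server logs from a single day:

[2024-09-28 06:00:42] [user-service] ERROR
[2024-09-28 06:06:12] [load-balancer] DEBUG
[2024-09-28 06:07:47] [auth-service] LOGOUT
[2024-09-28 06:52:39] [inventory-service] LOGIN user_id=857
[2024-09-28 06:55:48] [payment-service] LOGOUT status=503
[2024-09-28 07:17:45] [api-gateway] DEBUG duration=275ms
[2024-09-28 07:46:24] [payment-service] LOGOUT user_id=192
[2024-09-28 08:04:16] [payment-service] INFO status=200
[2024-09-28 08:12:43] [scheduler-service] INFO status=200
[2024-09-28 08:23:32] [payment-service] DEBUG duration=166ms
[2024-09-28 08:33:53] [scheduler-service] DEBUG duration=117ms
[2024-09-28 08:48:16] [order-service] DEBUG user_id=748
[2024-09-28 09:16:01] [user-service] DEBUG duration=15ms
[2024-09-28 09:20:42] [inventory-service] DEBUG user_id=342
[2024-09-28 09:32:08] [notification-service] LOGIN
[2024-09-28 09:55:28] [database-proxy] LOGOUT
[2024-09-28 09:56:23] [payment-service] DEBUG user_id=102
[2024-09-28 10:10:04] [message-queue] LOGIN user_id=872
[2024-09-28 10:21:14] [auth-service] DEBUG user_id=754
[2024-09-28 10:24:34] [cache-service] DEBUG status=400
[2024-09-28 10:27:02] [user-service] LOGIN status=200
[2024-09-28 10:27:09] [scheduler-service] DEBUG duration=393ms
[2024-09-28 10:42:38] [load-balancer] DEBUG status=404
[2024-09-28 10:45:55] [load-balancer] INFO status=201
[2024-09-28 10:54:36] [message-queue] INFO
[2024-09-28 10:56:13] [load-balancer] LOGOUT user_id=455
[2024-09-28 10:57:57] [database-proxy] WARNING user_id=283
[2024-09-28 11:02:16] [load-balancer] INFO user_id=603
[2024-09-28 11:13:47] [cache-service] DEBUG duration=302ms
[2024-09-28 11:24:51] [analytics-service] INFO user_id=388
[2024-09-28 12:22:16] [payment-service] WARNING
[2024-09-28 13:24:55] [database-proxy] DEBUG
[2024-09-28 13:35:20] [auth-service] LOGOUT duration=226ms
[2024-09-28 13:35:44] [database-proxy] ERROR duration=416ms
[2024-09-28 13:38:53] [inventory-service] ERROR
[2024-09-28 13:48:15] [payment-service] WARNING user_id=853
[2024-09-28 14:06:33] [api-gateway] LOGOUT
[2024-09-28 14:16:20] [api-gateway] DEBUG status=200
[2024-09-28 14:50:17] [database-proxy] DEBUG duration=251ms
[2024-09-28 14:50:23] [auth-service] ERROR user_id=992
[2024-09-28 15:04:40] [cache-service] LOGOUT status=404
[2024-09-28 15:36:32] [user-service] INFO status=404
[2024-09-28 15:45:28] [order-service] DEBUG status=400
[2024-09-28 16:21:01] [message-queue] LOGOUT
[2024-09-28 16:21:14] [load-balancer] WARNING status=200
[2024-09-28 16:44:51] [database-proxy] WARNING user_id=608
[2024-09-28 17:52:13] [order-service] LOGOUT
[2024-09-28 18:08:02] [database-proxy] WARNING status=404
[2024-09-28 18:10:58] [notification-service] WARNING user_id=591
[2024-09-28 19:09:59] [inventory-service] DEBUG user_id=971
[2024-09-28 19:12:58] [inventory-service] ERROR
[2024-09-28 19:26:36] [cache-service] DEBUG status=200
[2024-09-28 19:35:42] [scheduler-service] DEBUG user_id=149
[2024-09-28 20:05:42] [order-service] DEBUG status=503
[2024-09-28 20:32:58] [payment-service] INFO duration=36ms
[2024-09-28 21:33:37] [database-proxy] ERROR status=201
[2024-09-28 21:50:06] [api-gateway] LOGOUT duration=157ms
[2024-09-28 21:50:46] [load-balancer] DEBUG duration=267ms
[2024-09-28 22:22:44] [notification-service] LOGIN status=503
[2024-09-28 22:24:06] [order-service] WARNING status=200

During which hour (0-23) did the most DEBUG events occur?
10

To find the peak hour:

1. Group all DEBUG events by hour
2. Count events in each hour
3. Find hour with maximum count
4. Peak hour: 10 (with 4 events)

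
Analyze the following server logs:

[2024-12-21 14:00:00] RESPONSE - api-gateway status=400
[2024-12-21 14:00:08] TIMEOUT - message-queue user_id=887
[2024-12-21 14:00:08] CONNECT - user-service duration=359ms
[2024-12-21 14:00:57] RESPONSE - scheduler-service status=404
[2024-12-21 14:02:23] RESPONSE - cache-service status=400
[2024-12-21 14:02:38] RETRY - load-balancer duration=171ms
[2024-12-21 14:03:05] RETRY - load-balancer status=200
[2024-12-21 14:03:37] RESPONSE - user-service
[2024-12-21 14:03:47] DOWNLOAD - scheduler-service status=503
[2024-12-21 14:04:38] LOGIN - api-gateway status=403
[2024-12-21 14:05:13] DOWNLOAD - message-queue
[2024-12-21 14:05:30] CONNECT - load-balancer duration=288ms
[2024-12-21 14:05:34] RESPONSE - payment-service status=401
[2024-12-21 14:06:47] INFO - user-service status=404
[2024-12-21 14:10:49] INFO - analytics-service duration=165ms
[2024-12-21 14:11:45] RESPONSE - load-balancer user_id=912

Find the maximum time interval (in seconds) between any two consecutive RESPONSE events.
371

To find the longest gap:

1. Extract all RESPONSE events in chronological order
2. Calculate time differences between consecutive events
3. Find the maximum difference
4. Longest gap: 371 seconds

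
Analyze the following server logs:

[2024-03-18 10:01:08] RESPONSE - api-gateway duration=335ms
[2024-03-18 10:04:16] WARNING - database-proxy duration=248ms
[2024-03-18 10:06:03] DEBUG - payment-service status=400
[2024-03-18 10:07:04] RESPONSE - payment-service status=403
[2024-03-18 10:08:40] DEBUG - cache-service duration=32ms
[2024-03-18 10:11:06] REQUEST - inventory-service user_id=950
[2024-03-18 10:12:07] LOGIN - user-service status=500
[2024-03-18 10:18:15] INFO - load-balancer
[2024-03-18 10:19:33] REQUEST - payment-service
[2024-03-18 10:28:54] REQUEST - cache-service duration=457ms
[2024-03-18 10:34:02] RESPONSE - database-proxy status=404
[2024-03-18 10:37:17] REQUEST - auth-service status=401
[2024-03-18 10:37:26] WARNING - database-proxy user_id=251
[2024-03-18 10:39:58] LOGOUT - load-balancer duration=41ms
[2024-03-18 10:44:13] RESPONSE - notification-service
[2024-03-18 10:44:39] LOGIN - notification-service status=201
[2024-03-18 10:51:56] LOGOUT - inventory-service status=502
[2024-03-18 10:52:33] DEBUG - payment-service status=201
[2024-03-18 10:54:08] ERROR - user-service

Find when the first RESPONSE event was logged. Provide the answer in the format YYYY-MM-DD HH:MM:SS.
2024-03-18 10:01:08

To find the first event:

1. Filter for all RESPONSE events
2. Sort by timestamp
3. Select the first one
4. Timestamp: 2024-03-18 10:01:08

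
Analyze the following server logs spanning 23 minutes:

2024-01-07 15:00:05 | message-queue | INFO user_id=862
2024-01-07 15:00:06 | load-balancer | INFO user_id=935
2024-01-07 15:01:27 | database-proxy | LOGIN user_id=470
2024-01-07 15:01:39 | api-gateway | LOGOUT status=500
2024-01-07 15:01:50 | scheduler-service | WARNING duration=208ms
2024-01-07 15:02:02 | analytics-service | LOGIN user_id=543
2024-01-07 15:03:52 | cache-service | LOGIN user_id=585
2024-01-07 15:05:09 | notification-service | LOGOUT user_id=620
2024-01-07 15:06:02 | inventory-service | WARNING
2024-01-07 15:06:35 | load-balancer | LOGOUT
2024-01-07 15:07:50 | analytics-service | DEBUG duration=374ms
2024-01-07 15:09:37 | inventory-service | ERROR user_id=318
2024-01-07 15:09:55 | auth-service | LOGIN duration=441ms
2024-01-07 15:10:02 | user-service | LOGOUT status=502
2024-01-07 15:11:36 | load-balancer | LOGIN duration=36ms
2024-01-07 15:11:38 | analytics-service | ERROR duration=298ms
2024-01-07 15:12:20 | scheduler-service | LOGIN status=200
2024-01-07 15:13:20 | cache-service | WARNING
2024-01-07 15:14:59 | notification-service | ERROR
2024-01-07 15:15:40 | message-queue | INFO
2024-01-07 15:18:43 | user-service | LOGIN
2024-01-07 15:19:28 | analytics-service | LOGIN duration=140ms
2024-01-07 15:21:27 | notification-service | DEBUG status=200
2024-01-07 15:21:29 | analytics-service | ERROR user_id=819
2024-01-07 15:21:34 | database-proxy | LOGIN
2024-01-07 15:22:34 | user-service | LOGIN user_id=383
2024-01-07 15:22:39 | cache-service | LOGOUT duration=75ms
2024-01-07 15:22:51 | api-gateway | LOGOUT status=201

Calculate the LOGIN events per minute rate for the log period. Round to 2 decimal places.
0.43

To calculate the rate:

1. Count total LOGIN events: 10
2. Total time period: 23 minutes
3. Rate = 10 / 23 = 0.43 events per minute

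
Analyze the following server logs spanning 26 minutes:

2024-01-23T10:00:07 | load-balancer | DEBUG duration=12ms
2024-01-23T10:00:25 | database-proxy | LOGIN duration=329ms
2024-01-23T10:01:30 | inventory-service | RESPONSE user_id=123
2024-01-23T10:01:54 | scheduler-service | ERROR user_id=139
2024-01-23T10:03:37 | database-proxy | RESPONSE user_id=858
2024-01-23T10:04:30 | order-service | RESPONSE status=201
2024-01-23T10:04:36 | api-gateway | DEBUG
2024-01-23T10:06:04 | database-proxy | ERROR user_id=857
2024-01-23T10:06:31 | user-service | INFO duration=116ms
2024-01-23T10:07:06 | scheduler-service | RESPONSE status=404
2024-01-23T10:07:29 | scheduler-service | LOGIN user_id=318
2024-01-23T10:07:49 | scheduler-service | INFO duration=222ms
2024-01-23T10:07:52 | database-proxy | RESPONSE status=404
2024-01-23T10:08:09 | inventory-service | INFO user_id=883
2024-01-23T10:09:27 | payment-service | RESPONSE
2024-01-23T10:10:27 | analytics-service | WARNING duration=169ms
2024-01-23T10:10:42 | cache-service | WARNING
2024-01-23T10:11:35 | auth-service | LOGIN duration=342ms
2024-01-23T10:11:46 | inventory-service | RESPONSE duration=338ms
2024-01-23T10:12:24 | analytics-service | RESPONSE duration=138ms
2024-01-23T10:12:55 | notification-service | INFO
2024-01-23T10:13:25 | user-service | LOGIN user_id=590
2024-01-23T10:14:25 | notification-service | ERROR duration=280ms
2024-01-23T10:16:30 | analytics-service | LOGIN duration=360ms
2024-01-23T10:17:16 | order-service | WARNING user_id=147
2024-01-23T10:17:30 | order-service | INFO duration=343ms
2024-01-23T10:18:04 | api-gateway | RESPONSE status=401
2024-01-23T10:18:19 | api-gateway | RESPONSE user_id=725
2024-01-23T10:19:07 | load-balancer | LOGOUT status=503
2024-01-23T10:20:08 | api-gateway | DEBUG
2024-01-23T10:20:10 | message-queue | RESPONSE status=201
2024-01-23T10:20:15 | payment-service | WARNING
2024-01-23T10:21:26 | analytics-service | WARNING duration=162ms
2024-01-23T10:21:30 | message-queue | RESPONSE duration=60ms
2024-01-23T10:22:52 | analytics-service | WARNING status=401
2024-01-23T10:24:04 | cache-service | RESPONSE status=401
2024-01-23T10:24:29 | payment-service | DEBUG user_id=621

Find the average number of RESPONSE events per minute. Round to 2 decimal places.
0.5

To calculate the rate:

1. Count total RESPONSE events: 13
2. Total time period: 26 minutes
3. Rate = 13 / 26 = 0.5 events per minute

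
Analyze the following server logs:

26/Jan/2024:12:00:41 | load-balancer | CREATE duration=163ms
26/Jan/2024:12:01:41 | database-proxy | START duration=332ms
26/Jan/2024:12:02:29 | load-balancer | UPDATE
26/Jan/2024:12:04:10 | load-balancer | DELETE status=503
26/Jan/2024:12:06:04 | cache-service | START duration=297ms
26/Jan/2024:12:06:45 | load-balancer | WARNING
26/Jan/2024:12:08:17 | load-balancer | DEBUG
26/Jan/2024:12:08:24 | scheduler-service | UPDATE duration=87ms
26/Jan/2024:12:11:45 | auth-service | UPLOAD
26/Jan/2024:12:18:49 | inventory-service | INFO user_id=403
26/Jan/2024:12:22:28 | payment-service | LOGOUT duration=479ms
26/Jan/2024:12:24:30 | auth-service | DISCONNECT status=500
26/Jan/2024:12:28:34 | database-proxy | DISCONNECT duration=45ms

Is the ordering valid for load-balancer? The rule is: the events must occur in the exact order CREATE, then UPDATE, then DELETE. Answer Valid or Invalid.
Valid

To validate ordering:

1. Required order: CREATE → UPDATE → DELETE
2. Rule: the events must occur in the exact order CREATE, then UPDATE, then DELETE
3. Check actual order of events for load-balancer
4. Result: Valid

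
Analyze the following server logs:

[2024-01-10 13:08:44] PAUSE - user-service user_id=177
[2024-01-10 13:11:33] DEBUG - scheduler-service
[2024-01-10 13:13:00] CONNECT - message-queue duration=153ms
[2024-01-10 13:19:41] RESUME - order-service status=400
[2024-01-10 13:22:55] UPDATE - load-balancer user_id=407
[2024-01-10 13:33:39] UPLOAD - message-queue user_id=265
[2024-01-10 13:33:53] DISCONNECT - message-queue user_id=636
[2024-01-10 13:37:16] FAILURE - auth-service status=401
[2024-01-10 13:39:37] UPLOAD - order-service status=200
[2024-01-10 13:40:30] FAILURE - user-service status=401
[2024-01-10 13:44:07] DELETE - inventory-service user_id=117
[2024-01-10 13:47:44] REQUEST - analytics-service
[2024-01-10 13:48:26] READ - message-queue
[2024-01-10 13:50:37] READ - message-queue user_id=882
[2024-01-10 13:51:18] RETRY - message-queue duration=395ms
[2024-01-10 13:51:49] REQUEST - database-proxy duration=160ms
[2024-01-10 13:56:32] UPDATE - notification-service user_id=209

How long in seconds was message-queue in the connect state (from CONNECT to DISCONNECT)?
1253

To calculate state duration:

1. Find CONNECT event for message-queue: 2024-01-10 13:13:00
2. Find DISCONNECT event for message-queue: 2024-01-10 13:33:53
3. Calculate duration: 2024-01-10 13:33:53 - 2024-01-10 13:13:00 = 1253 seconds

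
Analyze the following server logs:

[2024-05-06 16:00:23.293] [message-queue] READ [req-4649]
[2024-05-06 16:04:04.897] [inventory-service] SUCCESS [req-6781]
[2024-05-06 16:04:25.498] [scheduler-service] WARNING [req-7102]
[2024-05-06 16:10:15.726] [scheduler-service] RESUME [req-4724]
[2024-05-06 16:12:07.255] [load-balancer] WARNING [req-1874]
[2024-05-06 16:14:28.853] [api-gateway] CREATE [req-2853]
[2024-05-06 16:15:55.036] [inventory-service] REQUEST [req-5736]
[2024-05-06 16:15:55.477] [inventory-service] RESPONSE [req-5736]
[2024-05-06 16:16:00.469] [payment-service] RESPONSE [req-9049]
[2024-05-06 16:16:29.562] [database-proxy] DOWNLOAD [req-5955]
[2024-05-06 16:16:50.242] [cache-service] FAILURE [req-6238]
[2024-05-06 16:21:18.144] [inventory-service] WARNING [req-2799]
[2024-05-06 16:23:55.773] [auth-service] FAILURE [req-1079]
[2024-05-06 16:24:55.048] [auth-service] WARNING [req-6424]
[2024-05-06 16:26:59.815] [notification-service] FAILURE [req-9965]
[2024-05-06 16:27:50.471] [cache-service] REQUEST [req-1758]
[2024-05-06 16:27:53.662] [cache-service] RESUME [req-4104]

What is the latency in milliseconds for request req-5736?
441

To calculate latency:

1. Find REQUEST with id req-5736: 2024-05-06 16:15:55.036
2. Find RESPONSE with id req-5736: 2024-05-06 16:15:55.477
3. Latency: 2024-05-06 16:15:55.477 - 2024-05-06 16:15:55.036 = 441ms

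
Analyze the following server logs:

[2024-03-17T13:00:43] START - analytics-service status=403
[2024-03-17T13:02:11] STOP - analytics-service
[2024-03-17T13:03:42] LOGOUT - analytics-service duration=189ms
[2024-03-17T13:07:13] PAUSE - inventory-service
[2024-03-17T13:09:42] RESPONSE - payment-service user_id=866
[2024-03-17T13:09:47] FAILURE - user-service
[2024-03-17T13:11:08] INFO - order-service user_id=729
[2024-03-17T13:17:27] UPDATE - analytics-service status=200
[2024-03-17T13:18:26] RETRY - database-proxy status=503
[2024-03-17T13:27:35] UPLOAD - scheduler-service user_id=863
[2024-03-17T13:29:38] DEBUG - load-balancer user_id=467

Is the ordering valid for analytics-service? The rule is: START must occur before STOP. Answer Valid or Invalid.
Valid

To validate ordering:

1. Required order: START → STOP
2. Rule: START must occur before STOP
3. Check actual order of events for analytics-service
4. Result: Valid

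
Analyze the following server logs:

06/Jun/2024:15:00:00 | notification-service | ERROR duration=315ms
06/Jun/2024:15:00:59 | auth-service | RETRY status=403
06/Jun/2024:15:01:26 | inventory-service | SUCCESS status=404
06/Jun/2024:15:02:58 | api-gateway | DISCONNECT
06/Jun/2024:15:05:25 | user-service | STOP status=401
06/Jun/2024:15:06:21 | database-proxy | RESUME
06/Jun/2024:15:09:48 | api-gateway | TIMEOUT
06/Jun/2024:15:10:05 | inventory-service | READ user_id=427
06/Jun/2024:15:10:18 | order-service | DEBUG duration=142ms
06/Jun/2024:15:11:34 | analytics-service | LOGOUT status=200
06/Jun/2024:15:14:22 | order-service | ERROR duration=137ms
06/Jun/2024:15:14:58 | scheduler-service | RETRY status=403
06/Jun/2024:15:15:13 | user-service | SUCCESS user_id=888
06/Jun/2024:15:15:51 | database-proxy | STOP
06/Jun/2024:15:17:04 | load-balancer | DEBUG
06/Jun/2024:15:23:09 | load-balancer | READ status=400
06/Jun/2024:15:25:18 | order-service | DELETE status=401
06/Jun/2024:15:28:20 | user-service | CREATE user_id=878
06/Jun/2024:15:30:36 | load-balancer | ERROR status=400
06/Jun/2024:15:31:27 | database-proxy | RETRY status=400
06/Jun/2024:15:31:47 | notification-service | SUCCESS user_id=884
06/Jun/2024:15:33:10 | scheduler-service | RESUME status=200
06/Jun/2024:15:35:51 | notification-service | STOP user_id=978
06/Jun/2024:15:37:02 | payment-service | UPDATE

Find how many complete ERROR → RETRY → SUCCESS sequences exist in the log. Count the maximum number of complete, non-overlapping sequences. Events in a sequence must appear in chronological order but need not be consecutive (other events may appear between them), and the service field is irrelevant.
3

To count sequences:

1. Look for pattern: ERROR → RETRY → SUCCESS
2. Greedily scan the log in chronological order, matching each sequence element in turn (ignoring service)
3. Each time the full pattern completes, increment the count and restart matching from the next event
4. Complete non-overlapping sequences found: 3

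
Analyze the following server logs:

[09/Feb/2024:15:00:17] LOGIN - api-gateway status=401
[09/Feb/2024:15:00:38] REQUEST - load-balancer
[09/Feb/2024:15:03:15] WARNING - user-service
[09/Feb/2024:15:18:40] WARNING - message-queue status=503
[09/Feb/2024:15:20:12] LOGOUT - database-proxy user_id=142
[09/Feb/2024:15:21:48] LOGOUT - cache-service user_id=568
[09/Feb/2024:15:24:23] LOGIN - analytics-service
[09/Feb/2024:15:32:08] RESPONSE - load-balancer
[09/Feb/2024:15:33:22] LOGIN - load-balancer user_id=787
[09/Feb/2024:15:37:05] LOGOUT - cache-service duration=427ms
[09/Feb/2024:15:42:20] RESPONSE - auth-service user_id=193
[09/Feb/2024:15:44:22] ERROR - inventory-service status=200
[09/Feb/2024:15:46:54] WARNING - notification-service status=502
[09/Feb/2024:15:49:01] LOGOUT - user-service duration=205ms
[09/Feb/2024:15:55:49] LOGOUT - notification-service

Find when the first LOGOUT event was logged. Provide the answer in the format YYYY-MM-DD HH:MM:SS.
2024-02-09 15:20:12

To find the first event:

1. Filter for all LOGOUT events
2. Sort by timestamp
3. Select the first one
4. Timestamp: 2024-02-09 15:20:12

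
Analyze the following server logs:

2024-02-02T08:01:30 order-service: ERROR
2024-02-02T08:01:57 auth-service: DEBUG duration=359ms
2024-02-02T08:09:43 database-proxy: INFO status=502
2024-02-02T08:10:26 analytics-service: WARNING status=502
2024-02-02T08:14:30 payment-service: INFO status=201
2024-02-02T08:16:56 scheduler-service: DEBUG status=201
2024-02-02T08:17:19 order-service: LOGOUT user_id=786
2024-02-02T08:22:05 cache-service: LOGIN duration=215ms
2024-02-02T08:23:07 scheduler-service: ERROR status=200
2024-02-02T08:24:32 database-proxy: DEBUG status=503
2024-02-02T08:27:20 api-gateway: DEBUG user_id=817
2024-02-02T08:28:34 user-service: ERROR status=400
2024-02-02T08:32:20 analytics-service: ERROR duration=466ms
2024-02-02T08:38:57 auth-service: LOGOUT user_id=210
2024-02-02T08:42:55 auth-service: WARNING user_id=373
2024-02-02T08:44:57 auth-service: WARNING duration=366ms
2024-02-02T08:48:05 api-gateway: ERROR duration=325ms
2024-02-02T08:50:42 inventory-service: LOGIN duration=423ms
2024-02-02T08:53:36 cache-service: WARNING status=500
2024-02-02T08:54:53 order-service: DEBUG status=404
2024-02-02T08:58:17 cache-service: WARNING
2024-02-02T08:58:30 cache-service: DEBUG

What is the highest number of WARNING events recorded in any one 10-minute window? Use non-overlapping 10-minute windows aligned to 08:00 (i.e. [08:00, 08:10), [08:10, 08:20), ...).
2

To find the burst window:

1. Divide the log period into non-overlapping 10-minute windows starting at 08:00
2. Count WARNING events in each window
3. Find the window with maximum count
4. Maximum events in a window: 2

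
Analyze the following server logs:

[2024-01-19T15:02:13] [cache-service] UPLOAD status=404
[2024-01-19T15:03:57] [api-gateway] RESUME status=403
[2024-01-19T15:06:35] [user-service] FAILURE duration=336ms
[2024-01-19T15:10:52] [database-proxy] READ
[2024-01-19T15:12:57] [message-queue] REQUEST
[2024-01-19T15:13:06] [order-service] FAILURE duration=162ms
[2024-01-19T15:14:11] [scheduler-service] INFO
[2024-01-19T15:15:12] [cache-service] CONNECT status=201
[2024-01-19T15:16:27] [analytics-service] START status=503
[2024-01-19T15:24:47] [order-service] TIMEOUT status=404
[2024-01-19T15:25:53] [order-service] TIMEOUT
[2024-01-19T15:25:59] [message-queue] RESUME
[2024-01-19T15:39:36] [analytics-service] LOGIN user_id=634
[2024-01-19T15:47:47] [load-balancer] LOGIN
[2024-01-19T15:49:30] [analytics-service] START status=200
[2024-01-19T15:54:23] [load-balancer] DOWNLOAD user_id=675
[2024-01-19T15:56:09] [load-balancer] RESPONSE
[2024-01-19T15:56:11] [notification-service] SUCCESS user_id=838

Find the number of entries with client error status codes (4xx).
3

To find matching entries:

1. Pattern to match: client error status codes (4xx)
2. Scan each log entry for the pattern
3. Count matches: 3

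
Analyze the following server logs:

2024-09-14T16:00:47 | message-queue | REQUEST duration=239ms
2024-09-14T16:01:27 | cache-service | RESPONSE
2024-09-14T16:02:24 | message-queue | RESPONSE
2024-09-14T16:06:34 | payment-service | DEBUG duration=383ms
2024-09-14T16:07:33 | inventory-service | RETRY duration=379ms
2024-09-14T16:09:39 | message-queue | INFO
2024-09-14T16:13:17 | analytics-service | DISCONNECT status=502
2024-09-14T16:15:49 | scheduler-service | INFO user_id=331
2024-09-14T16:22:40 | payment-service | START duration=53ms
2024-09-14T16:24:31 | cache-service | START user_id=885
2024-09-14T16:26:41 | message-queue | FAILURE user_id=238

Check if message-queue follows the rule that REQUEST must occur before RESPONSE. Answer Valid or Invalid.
Valid

To validate ordering:

1. Required order: REQUEST → RESPONSE
2. Rule: REQUEST must occur before RESPONSE
3. Check actual order of events for message-queue
4. Result: Valid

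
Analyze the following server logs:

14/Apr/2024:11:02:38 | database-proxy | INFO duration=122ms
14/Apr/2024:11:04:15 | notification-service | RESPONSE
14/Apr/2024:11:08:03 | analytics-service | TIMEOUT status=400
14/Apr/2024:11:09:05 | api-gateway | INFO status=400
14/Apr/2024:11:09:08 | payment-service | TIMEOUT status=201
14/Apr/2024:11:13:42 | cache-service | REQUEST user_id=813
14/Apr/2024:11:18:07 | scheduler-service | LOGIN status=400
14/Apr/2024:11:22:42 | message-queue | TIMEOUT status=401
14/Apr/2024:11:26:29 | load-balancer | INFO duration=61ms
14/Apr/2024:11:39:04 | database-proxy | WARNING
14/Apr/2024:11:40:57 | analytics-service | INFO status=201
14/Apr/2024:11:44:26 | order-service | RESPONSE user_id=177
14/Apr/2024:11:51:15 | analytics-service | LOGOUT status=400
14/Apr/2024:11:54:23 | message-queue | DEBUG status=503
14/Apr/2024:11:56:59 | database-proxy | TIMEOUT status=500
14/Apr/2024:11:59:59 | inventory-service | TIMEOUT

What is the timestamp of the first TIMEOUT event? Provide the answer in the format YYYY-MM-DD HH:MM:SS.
2024-04-14 11:08:03

To find the first event:

1. Filter for all TIMEOUT events
2. Sort by timestamp
3. Select the first one
4. Timestamp: 2024-04-14 11:08:03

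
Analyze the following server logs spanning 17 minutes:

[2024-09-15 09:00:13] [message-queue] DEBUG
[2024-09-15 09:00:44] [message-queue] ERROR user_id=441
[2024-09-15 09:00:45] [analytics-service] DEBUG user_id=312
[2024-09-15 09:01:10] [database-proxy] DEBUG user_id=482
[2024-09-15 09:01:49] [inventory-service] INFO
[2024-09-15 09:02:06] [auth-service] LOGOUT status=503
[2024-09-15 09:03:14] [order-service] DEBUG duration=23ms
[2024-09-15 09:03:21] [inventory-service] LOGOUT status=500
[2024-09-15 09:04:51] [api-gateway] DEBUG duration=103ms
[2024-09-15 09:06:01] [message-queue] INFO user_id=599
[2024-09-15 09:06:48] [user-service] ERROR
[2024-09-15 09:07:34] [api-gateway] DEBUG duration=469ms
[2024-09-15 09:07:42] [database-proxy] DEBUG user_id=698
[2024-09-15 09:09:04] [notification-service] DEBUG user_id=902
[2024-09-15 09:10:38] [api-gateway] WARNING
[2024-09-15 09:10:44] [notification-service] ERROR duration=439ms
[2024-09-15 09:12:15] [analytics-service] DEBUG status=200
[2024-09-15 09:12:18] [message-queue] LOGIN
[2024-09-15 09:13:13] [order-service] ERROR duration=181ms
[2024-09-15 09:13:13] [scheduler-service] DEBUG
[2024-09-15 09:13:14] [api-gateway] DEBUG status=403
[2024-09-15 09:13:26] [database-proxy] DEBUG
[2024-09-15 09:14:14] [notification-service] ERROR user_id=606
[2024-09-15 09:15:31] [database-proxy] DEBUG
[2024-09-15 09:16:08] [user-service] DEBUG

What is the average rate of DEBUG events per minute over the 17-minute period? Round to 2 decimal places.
0.82

To calculate the rate:

1. Count total DEBUG events: 14
2. Total time period: 17 minutes
3. Rate = 14 / 17 = 0.82 events per minute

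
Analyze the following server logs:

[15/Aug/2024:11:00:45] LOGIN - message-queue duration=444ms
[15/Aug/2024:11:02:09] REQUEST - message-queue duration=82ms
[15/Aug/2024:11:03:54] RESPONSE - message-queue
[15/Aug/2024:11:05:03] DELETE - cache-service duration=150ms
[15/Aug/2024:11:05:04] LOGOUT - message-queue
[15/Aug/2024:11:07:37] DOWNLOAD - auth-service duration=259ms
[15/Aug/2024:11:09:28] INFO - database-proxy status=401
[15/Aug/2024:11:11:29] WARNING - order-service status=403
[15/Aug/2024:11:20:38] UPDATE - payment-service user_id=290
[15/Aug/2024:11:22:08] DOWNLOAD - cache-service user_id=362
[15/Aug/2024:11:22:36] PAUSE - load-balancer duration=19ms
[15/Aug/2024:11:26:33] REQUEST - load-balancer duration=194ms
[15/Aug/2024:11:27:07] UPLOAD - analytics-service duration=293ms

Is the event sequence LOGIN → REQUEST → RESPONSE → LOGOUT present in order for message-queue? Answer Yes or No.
Yes

To verify sequence order:

1. Find all events in sequence LOGIN → REQUEST → RESPONSE → LOGOUT for message-queue
2. Extract their timestamps
3. Check if timestamps are in ascending order
4. Result: Yes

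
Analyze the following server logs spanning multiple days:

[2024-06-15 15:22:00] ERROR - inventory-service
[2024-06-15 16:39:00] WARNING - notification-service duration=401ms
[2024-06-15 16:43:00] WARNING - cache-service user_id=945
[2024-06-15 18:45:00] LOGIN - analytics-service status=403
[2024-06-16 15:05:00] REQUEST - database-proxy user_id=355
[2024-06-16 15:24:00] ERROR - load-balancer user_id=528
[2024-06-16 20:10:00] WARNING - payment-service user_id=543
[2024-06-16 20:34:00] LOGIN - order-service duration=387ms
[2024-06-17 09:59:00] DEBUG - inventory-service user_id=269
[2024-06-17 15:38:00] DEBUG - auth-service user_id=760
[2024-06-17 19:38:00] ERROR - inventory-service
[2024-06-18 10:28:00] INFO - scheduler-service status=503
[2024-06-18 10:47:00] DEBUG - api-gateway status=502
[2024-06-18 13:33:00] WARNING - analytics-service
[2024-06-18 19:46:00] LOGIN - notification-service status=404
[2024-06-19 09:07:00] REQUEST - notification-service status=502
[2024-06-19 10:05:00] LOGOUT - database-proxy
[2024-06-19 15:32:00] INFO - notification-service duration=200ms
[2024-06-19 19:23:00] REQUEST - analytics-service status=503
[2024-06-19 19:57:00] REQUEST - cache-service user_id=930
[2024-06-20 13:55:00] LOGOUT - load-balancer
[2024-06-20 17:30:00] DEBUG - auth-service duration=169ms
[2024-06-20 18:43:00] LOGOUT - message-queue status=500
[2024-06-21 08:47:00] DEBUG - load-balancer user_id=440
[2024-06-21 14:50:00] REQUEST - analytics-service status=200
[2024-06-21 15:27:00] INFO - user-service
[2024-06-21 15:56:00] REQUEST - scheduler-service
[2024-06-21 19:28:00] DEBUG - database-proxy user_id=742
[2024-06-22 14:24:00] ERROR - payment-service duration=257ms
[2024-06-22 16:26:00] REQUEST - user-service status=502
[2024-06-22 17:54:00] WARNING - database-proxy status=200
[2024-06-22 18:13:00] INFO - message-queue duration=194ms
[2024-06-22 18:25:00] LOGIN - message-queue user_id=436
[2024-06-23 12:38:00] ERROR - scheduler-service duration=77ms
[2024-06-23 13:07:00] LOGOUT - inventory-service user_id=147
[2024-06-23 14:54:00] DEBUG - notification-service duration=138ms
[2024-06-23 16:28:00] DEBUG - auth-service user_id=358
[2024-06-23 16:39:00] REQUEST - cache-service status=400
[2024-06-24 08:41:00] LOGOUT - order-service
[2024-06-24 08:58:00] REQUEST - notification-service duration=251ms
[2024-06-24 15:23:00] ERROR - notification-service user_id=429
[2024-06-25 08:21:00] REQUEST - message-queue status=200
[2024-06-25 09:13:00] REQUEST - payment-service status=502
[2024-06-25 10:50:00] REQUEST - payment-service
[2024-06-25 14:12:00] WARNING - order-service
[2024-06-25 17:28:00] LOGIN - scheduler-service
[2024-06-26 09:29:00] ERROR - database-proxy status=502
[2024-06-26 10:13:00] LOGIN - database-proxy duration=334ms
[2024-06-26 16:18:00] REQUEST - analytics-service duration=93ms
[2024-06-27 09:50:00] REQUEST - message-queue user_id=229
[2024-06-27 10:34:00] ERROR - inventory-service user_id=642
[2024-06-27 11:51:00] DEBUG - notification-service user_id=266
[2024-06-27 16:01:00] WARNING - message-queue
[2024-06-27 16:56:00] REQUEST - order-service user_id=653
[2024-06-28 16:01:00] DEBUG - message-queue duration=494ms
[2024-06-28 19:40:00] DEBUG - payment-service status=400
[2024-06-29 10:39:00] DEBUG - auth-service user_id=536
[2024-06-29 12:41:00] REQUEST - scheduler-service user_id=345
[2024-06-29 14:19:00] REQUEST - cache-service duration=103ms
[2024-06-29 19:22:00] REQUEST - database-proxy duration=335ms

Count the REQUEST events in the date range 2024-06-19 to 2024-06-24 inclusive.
8

To filter by date range:

1. Date range: 2024-06-19 through 2024-06-24, both dates inclusive
2. Filter for REQUEST events whose date falls in this range
3. Count matching events: 8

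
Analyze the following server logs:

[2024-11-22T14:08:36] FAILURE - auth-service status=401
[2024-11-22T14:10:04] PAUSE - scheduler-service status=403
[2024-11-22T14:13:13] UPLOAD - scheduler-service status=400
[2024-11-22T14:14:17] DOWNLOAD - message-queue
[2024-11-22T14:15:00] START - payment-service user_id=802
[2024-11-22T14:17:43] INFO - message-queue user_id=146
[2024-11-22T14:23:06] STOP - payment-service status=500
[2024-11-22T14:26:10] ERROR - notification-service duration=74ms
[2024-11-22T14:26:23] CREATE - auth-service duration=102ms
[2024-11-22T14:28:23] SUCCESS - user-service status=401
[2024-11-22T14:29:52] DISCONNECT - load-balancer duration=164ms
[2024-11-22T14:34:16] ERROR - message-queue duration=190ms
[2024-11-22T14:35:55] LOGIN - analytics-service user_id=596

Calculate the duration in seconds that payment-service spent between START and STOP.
486

To calculate state duration:

1. Find START event for payment-service: 2024-11-22T14:15:00
2. Find STOP event for payment-service: 2024-11-22T14:23:06
3. Calculate duration: 2024-11-22T14:23:06 - 2024-11-22T14:15:00 = 486 seconds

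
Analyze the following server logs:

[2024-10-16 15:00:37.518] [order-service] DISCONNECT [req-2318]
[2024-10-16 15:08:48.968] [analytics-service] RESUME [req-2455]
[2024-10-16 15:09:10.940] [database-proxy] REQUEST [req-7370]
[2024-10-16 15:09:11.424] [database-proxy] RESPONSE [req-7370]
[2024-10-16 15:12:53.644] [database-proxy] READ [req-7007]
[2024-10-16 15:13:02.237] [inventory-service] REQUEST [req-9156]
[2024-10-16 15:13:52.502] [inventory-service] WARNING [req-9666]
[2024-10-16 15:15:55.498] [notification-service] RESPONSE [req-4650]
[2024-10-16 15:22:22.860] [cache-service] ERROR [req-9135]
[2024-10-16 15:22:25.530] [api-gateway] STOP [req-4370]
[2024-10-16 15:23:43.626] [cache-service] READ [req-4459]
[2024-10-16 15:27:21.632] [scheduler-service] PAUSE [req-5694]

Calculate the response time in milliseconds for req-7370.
484

To calculate latency:

1. Find REQUEST with id req-7370: 2024-10-16 15:09:10.940
2. Find RESPONSE with id req-7370: 2024-10-16 15:09:11.424
3. Latency: 2024-10-16 15:09:11.424 - 2024-10-16 15:09:10.940 = 484ms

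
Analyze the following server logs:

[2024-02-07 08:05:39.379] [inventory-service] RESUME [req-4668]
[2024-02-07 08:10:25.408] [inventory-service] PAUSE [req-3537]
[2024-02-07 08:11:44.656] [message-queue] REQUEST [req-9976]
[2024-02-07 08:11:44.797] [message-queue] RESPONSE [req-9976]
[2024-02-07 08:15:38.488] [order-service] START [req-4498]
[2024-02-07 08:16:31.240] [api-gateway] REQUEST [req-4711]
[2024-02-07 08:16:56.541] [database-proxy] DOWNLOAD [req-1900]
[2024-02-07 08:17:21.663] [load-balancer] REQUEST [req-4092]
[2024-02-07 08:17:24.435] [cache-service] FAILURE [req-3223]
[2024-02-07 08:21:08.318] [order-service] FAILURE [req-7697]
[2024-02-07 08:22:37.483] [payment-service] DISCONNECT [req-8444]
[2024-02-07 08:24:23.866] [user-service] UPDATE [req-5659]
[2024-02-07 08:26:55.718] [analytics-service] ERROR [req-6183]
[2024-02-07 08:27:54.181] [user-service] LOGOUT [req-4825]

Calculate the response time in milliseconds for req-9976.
141

To calculate latency:

1. Find REQUEST with id req-9976: 2024-02-07 08:11:44.656
2. Find RESPONSE with id req-9976: 2024-02-07 08:11:44.797
3. Latency: 2024-02-07 08:11:44.797 - 2024-02-07 08:11:44.656 = 141ms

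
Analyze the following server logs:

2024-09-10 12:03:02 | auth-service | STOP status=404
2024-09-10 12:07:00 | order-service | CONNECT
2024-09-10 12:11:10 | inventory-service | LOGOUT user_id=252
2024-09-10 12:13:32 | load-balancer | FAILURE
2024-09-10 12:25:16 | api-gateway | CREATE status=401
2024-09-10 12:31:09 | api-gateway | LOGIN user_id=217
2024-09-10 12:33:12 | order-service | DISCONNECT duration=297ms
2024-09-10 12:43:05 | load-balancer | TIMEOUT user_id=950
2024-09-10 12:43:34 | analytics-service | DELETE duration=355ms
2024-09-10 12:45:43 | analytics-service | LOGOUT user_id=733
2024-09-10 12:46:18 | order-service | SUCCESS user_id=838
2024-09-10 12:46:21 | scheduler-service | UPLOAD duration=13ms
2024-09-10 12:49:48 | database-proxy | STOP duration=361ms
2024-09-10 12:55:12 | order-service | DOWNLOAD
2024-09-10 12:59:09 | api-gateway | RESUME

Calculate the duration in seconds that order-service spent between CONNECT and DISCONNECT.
1572

To calculate state duration:

1. Find CONNECT event for order-service: 2024-09-10 12:07:00
2. Find DISCONNECT event for order-service: 2024-09-10 12:33:12
3. Calculate duration: 2024-09-10 12:33:12 - 2024-09-10 12:07:00 = 1572 seconds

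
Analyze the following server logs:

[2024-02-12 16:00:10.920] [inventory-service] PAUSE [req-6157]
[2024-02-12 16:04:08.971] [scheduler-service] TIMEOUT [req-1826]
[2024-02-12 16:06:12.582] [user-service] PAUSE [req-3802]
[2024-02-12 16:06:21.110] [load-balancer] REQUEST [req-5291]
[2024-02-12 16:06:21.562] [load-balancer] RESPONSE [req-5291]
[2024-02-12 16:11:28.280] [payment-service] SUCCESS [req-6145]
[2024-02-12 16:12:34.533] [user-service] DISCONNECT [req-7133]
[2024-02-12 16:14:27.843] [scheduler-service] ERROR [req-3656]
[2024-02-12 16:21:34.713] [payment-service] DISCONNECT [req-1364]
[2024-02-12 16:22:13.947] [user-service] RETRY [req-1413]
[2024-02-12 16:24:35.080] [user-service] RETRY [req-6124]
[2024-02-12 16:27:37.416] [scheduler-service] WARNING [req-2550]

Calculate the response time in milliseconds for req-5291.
452

To calculate latency:

1. Find REQUEST with id req-5291: 2024-02-12 16:06:21.110
2. Find RESPONSE with id req-5291: 2024-02-12 16:06:21.562
3. Latency: 2024-02-12 16:06:21.562 - 2024-02-12 16:06:21.110 = 452ms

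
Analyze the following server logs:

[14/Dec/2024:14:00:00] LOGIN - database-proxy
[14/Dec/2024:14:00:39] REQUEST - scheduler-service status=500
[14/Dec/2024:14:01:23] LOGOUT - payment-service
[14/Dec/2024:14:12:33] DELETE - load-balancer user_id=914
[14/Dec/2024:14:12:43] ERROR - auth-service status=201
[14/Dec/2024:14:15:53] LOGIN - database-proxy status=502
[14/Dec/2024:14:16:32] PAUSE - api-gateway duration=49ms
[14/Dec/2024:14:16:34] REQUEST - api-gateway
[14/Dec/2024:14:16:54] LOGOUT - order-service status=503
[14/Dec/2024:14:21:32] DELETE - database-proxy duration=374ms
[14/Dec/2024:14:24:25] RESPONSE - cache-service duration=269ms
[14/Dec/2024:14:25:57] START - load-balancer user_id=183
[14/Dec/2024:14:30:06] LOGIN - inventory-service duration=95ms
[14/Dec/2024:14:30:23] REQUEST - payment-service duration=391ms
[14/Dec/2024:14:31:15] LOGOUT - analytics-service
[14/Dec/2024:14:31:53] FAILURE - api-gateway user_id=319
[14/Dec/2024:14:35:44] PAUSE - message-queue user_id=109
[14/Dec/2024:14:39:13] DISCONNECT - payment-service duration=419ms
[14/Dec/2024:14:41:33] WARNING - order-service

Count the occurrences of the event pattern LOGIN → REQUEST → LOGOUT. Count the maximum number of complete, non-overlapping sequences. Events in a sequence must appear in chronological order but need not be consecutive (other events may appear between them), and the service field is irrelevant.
3

To count sequences:

1. Look for pattern: LOGIN → REQUEST → LOGOUT
2. Greedily scan the log in chronological order, matching each sequence element in turn (ignoring service)
3. Each time the full pattern completes, increment the count and restart matching from the next event
4. Complete non-overlapping sequences found: 3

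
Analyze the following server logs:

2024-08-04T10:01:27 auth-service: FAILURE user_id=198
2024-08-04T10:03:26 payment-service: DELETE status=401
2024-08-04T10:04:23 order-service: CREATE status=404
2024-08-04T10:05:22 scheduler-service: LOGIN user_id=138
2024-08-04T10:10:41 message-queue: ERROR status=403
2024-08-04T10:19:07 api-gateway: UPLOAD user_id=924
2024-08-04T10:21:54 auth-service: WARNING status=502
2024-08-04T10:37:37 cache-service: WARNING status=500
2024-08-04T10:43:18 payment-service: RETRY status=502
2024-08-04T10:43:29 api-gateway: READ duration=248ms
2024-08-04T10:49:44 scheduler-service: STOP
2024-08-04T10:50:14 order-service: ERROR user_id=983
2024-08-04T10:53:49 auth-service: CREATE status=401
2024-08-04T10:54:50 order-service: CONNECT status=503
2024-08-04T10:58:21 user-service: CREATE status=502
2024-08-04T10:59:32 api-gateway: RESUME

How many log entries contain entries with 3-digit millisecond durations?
1

To find matching entries:

1. Pattern to match: entries with 3-digit millisecond durations
2. Scan each log entry for the pattern
3. Count matches: 1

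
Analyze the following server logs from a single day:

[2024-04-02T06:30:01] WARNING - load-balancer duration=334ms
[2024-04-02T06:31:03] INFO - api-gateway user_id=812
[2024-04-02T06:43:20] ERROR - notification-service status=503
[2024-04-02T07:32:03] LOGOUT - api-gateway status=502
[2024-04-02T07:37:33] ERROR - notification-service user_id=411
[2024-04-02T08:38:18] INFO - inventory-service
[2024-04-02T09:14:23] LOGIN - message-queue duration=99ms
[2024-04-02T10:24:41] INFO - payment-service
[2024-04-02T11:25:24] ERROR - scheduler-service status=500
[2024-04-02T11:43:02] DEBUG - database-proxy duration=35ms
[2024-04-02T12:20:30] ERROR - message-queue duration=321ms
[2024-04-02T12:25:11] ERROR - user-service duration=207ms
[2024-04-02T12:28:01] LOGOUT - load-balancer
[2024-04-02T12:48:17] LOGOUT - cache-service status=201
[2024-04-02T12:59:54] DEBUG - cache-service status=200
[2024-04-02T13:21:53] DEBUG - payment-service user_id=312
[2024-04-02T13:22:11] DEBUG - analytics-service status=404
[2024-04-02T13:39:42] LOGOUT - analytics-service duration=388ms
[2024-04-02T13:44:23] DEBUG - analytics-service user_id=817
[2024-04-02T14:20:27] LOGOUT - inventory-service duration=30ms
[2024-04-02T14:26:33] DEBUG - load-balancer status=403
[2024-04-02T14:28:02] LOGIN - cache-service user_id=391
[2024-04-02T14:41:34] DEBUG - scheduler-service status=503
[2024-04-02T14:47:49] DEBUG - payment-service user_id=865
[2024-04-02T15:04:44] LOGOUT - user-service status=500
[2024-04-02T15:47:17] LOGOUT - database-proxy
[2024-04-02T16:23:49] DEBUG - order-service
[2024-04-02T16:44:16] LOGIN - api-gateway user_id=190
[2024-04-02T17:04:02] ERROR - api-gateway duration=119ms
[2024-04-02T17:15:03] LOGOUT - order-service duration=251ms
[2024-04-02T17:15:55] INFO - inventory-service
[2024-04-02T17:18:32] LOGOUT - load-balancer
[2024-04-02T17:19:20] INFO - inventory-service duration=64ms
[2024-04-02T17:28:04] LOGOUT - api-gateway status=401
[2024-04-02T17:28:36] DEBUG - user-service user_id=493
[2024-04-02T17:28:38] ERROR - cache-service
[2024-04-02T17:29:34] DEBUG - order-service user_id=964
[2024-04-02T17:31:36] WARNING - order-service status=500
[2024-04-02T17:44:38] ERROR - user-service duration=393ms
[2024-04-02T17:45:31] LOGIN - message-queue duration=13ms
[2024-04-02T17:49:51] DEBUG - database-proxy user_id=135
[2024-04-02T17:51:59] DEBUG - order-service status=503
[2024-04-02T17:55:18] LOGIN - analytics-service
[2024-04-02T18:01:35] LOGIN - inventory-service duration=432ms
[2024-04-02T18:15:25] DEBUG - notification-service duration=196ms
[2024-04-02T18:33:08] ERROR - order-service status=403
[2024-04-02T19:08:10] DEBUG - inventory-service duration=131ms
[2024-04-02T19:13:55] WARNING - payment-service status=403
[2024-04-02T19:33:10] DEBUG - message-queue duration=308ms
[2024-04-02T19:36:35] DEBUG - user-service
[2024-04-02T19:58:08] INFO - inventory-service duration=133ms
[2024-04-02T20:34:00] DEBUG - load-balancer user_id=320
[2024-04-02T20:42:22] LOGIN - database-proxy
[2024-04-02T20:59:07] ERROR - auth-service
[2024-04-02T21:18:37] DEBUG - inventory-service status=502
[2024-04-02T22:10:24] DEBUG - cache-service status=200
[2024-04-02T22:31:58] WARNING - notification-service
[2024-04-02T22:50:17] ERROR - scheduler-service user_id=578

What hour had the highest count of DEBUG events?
17

To find the peak hour:

1. Group all DEBUG events by hour
2. Count events in each hour
3. Find hour with maximum count
4. Peak hour: 17 (with 4 events)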